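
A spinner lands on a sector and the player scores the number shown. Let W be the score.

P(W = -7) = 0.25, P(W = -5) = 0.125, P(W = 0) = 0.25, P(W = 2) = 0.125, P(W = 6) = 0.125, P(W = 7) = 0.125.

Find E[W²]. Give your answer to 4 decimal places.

26.5000

E[W²] = (-7)²(0.25) + (-5)²(0.125) + (0)²(0.25) + (2)²(0.125) + (6)²(0.125) + (7)²(0.125) = 26.5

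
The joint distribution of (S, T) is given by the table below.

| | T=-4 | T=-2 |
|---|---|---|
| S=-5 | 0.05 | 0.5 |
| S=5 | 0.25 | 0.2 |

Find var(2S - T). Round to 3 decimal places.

109.040

E[S] = -0.5,  E[T] = -2.6,  E[ST] = -1
var(S) = 25 − (-0.5)² = 24.75;  var(T) = 7.6 − (-2.6)² = 0.84
Cov(S,T) = -1 − (-0.5)(-2.6) = -2.3
var(2S - T) = (2)²·24.75 + (-1)²·0.84 + 2·(2)·(-1)·-2.3 = 109.04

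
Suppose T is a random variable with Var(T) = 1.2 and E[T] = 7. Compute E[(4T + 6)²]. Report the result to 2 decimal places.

E[4T + 6] = 4·7 + 6 = 34
Var(4T + 6) = (4)²·1.2 = 19.2
E[(4T + 6)²] = Var((4T + 6)) + (E[(4T + 6)])² = 19.2 + (34)² = 1175.2

1175.20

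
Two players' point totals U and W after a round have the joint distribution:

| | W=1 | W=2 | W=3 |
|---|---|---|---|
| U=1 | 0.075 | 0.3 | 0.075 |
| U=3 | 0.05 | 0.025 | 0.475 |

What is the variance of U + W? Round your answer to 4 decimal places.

E[U] = 2.1,  E[W] = 2.425,  E[UW] = 5.475
Var(U) = 5.4 − (2.1)² = 0.99;  Var(W) = 6.375 − (2.425)² = 0.494375
Cov(U,W) = 5.475 − (2.1)(2.425) = 0.3825
Var(U + W) = (1)²·0.99 + (1)²·0.494375 + 2·(1)·(1)·0.3825 = 2.249375

2.2494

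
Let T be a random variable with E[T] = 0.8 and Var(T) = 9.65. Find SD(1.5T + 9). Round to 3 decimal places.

Var(1.5T + 9) = (1.5)²·9.65 = 21.7125
SD(1.5T + 9) = √21.7125 ≈ 4.660

4.660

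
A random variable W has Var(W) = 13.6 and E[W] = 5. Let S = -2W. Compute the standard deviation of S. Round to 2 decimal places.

7.38

Var(-2W) = (-2)²·13.6 = 54.4
σ(S) = √54.4 ≈ 7.38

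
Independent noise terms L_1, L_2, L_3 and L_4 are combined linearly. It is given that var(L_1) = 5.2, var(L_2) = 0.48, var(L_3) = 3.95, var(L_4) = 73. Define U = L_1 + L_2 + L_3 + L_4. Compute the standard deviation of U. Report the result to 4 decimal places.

9.0901

By independence, var(U) = (1)²var(L_1) + (1)²var(L_2) + (1)²var(L_3) + (1)²var(L_4)
= (1)²·5.2 + (1)²·0.48 + (1)²·3.95 + (1)²·73 = 82.63
sd(U) = √82.63 ≈ 9.0901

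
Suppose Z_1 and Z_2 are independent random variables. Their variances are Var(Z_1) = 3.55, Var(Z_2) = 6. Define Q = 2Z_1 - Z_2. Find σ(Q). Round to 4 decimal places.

By independence, Var(Q) = (2)²Var(Z_1) + (-1)²Var(Z_2)
= (2)²·3.55 + (-1)²·6 = 20.2
σ(Q) = √20.2 ≈ 4.4944

4.4944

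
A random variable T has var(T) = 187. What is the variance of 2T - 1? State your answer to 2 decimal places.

748.00

var(2T - 1) = (2)²·var(T) = 4·187 = 748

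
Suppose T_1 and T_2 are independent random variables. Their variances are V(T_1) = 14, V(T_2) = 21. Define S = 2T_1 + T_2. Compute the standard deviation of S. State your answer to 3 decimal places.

By independence, V(S) = (2)²V(T_1) + (1)²V(T_2)
= (2)²·14 + (1)²·21 = 77
SD(S) = √77 ≈ 8.775

8.775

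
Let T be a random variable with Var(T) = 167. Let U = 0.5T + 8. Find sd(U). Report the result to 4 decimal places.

6.4614

Var(0.5T + 8) = (0.5)²·167 = 41.75
sd(U) = √41.75 ≈ 6.4614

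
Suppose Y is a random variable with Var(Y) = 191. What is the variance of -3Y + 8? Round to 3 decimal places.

1719.000

Var(-3Y + 8) = (-3)²·Var(Y) = 9·191 = 1719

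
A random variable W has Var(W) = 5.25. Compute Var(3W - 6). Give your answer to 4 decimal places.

47.2500

Var(3W - 6) = (3)²·Var(W) = 9·5.25 = 47.25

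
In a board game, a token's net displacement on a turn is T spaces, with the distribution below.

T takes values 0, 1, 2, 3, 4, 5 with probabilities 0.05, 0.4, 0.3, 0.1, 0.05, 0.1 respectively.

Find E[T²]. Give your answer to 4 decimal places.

5.8000

E[T²] = (0)²(0.05) + (1)²(0.4) + (2)²(0.3) + (3)²(0.1) + (4)²(0.05) + (5)²(0.1) = 5.8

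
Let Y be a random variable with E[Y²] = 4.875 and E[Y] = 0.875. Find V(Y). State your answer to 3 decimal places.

4.109

V(Y) = 4.875 − (0.875)² = 4.109375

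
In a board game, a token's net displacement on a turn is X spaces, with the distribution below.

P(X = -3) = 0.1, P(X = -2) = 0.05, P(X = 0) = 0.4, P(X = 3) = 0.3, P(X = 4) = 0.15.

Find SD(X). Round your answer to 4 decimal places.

E[X] = (-3)(0.1) + (-2)(0.05) + (0)(0.4) + (3)(0.3) + (4)(0.15) = 1.1
E[X²] = (-3)²(0.1) + (-2)²(0.05) + (0)²(0.4) + (3)²(0.3) + (4)²(0.15) = 6.2
var(X) = E[X²] − (E[X])² = 6.2 − (1.1)² = 4.99
SD(X) = √4.99 ≈ 2.2338

2.2338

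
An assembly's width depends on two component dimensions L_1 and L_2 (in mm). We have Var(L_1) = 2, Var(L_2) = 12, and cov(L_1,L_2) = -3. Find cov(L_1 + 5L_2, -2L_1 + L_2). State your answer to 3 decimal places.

cov(L_1 + 5L_2, -2L_1 + L_2) = (1)(-2)Var(L_1) + (5)(1)Var(L_2) + [(1)(1) + (5)(-2)]cov(L_1,L_2)
= -2·2 + 5·12 + -9·-3 = 83

83.000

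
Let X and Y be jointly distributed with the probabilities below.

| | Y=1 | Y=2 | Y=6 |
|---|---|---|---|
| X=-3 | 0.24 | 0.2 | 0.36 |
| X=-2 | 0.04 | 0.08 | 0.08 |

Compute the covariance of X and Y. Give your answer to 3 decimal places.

-0.016

E[X] = -2.8,  E[Y] = 3.48
E[XY] = -9.76
Cov(X,Y) = E[XY] − E[X]E[Y] = -9.76 − (-2.8)(3.48) = -0.016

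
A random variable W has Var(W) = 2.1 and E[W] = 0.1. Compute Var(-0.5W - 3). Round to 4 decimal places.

0.5250

Var(-0.5W - 3) = (-0.5)²·Var(W) = 0.25·2.1 = 0.525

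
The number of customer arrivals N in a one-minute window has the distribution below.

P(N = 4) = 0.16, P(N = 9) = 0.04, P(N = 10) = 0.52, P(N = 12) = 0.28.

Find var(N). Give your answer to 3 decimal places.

E[N] = (4)(0.16) + (9)(0.04) + (10)(0.52) + (12)(0.28) = 9.56
E[N²] = (4)²(0.16) + (9)²(0.04) + (10)²(0.52) + (12)²(0.28) = 98.12
var(N) = E[N²] − (E[N])² = 98.12 − (9.56)² = 6.7264

6.726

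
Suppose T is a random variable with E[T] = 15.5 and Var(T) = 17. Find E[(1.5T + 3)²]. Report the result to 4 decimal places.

727.3125

E[1.5T + 3] = 1.5·15.5 + 3 = 26.25
Var(1.5T + 3) = (1.5)²·17 = 38.25
E[(1.5T + 3)²] = Var((1.5T + 3)) + (E[(1.5T + 3)])² = 38.25 + (26.25)² = 727.3125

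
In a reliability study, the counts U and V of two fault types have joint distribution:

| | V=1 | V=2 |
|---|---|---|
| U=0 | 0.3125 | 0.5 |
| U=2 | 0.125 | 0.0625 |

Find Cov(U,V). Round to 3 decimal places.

-0.086

E[U] = 0.375,  E[V] = 1.5625
E[UV] = 0.5
Cov(U,V) = E[UV] − E[U]E[V] = 0.5 − (0.375)(1.5625) = -0.0859375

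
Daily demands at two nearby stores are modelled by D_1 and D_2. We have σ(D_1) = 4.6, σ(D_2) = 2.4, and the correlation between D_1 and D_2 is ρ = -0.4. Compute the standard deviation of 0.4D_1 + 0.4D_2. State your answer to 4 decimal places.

Var(D_1) = (4.6)² = 21.16;  Var(D_2) = (2.4)² = 5.76
Cov(D_1,D_2) = ρ·σ(D_1)·σ(D_2) = -0.4·4.6·2.4 = -4.416
Var(0.4D_1 + 0.4D_2) = (0.4)²·Var(D_1) + (0.4)²·Var(D_2) + 2·(0.4)·(0.4)·Cov(D_1,D_2)
= 0.16·21.16 + 0.16·5.76 + 0.32·-4.416 = 2.89408
σ(0.4D_1 + 0.4D_2) = √2.89408 ≈ 1.7012

1.7012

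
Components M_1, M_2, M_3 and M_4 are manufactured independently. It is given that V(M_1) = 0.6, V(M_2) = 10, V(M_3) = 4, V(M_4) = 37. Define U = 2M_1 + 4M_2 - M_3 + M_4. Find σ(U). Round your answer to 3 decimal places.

By independence, V(U) = (2)²V(M_1) + (4)²V(M_2) + (-1)²V(M_3) + (1)²V(M_4)
= (2)²·0.6 + (4)²·10 + (-1)²·4 + (1)²·37 = 203.4
σ(U) = √203.4 ≈ 14.262

14.262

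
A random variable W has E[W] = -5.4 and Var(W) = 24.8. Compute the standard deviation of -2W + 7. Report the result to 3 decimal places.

9.960

Var(-2W + 7) = (-2)²·24.8 = 99.2
σ(-2W + 7) = √99.2 ≈ 9.960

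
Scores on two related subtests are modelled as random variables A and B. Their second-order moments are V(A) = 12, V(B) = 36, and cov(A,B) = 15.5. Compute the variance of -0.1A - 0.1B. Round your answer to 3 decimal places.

0.790

V(-0.1A - 0.1B) = (-0.1)²·V(A) + (-0.1)²·V(B) + 2·(-0.1)·(-0.1)·cov(A,B)
= 0.01·12 + 0.01·36 + 0.02·15.5 = 0.79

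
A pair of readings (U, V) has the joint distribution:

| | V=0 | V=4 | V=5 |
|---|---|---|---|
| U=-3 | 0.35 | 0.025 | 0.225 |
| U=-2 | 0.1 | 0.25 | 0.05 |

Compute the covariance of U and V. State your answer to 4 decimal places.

E[U] = -2.6,  E[V] = 2.475
E[UV] = -6.175
Cov(U,V) = E[UV] − E[U]E[V] = -6.175 − (-2.6)(2.475) = 0.26

0.2600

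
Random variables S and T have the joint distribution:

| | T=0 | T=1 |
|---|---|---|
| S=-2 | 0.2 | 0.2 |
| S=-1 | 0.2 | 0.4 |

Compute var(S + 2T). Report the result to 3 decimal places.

E[S] = -1.4,  E[T] = 0.6,  E[ST] = -0.8
var(S) = 2.2 − (-1.4)² = 0.24;  var(T) = 0.6 − (0.6)² = 0.24
cov(S,T) = -0.8 − (-1.4)(0.6) = 0.04
var(S + 2T) = (1)²·0.24 + (2)²·0.24 + 2·(1)·(2)·0.04 = 1.36

1.360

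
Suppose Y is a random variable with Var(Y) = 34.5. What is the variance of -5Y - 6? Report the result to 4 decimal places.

862.5000

Var(-5Y - 6) = (-5)²·Var(Y) = 25·34.5 = 862.5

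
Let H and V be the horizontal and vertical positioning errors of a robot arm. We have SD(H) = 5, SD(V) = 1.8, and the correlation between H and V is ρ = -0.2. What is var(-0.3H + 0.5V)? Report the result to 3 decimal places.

3.600

var(H) = (5)² = 25;  var(V) = (1.8)² = 3.24
Cov(H,V) = ρ·SD(H)·SD(V) = -0.2·5·1.8 = -1.8
var(-0.3H + 0.5V) = (-0.3)²·var(H) + (0.5)²·var(V) + 2·(-0.3)·(0.5)·Cov(H,V)
= 0.09·25 + 0.25·3.24 + -0.3·-1.8 = 3.6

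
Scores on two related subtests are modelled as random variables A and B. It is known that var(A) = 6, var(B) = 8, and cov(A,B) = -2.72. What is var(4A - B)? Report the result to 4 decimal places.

125.7600

var(4A - B) = (4)²·var(A) + (-1)²·var(B) + 2·(4)·(-1)·cov(A,B)
= 16·6 + 1·8 + -8·-2.72 = 125.76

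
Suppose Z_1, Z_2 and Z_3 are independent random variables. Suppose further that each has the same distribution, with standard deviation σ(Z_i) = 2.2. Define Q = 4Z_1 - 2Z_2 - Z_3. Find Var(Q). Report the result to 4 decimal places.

101.6400

Var(Z_i) = (2.2)² = 4.84
By independence, Var(Q) = (4)²Var(Z_1) + (-2)²Var(Z_2) + (-1)²Var(Z_3)
= (4)²·4.84 + (-2)²·4.84 + (-1)²·4.84 = 101.64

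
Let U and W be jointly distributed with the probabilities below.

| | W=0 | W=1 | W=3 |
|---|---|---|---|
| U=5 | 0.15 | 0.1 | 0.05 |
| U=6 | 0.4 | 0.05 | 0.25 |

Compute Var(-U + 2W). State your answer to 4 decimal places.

E[U] = 5.7,  E[W] = 1.05,  E[UW] = 6.05
Var(U) = 32.7 − (5.7)² = 0.21;  Var(W) = 2.85 − (1.05)² = 1.7475
Cov(U,W) = 6.05 − (5.7)(1.05) = 0.065
Var(-U + 2W) = (-1)²·0.21 + (2)²·1.7475 + 2·(-1)·(2)·0.065 = 6.94

6.9400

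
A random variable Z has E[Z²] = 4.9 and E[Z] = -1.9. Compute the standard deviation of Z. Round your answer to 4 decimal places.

var(Z) = 4.9 − (-1.9)² = 1.29
σ(Z) = √1.29 ≈ 1.1358

1.1358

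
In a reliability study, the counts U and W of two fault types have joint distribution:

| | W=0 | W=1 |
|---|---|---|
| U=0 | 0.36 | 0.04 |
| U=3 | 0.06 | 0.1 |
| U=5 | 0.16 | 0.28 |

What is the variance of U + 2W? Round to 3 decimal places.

E[U] = 2.68,  E[W] = 0.42,  E[UW] = 1.7
Var(U) = 12.44 − (2.68)² = 5.2576;  Var(W) = 0.42 − (0.42)² = 0.2436
Cov(U,W) = 1.7 − (2.68)(0.42) = 0.5744
Var(U + 2W) = (1)²·5.2576 + (2)²·0.2436 + 2·(1)·(2)·0.5744 = 8.5296

8.530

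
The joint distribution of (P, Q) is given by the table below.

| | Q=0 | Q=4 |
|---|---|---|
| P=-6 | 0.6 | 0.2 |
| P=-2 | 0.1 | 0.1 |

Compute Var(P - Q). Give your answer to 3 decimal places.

E[P] = -5.2,  E[Q] = 1.2,  E[PQ] = -5.6
Var(P) = 29.6 − (-5.2)² = 2.56;  Var(Q) = 4.8 − (1.2)² = 3.36
Cov(P,Q) = -5.6 − (-5.2)(1.2) = 0.64
Var(P - Q) = (1)²·2.56 + (-1)²·3.36 + 2·(1)·(-1)·0.64 = 4.64

4.640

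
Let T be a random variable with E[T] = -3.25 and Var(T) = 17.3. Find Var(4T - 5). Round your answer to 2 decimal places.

276.80

Var(4T - 5) = (4)²·Var(T) = 16·17.3 = 276.8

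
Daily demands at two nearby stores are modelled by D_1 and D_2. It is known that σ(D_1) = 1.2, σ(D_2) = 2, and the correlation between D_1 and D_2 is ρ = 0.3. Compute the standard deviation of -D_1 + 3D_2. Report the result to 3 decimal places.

V(D_1) = (1.2)² = 1.44;  V(D_2) = (2)² = 4
Cov(D_1,D_2) = ρ·σ(D_1)·σ(D_2) = 0.3·1.2·2 = 0.72
V(-D_1 + 3D_2) = (-1)²·V(D_1) + (3)²·V(D_2) + 2·(-1)·(3)·Cov(D_1,D_2)
= 1·1.44 + 9·4 + -6·0.72 = 33.12
σ(-D_1 + 3D_2) = √33.12 ≈ 5.755

5.755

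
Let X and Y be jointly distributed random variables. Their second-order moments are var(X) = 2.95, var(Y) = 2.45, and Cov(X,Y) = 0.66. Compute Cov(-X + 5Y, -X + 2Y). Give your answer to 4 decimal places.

Cov(-X + 5Y, -X + 2Y) = (-1)(-1)var(X) + (5)(2)var(Y) + [(-1)(2) + (5)(-1)]Cov(X,Y)
= 1·2.95 + 10·2.45 + -7·0.66 = 22.83

22.8300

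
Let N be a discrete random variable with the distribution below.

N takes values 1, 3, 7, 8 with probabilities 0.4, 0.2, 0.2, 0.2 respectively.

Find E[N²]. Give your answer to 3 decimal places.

24.800

E[N²] = (1)²(0.4) + (3)²(0.2) + (7)²(0.2) + (8)²(0.2) = 24.8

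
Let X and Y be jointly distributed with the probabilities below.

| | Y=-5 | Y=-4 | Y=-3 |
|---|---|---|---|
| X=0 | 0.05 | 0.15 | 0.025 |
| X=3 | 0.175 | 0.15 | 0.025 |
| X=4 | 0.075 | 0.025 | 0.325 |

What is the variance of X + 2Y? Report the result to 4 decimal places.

6.4400

E[X] = 2.75,  E[Y] = -3.925,  E[XY] = -10.45
var(X) = 9.95 − (2.75)² = 2.3875;  var(Y) = 16.075 − (-3.925)² = 0.669375
cov(X,Y) = -10.45 − (2.75)(-3.925) = 0.34375
var(X + 2Y) = (1)²·2.3875 + (2)²·0.669375 + 2·(1)·(2)·0.34375 = 6.44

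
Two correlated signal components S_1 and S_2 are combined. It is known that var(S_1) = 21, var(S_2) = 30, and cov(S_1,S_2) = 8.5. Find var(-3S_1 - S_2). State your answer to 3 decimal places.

270.000

var(-3S_1 - S_2) = (-3)²·var(S_1) + (-1)²·var(S_2) + 2·(-3)·(-1)·cov(S_1,S_2)
= 9·21 + 1·30 + 6·8.5 = 270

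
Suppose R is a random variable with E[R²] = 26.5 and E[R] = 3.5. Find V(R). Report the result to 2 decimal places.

V(R) = 26.5 − (3.5)² = 14.25

14.25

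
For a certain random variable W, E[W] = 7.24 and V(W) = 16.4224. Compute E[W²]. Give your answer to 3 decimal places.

E[W²] = V(W) + (E[W])² = 16.4224 + (7.24)² = 68.84

68.840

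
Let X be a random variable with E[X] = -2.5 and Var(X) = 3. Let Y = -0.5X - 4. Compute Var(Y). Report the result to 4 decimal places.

0.7500

Var(-0.5X - 4) = (-0.5)²·Var(X) = 0.25·3 = 0.75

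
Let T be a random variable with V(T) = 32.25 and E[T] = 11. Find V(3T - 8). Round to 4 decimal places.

V(3T - 8) = (3)²·V(T) = 9·32.25 = 290.25

290.2500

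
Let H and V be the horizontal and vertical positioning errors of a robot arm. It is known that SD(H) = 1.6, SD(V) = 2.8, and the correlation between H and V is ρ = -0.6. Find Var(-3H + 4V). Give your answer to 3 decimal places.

Var(H) = (1.6)² = 2.56;  Var(V) = (2.8)² = 7.84
Cov(H,V) = ρ·SD(H)·SD(V) = -0.6·1.6·2.8 = -2.688
Var(-3H + 4V) = (-3)²·Var(H) + (4)²·Var(V) + 2·(-3)·(4)·Cov(H,V)
= 9·2.56 + 16·7.84 + -24·-2.688 = 212.992

212.992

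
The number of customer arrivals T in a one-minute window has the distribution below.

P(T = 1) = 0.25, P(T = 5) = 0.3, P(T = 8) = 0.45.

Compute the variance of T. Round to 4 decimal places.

7.9275

E[T] = (1)(0.25) + (5)(0.3) + (8)(0.45) = 5.35
E[T²] = (1)²(0.25) + (5)²(0.3) + (8)²(0.45) = 36.55
Var(T) = E[T²] − (E[T])² = 36.55 − (5.35)² = 7.9275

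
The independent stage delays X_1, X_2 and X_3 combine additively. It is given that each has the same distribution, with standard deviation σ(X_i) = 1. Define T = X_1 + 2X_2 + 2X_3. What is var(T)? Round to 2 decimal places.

var(X_i) = (1)² = 1
By independence, var(T) = (1)²var(X_1) + (2)²var(X_2) + (2)²var(X_3)
= (1)²·1 + (2)²·1 + (2)²·1 = 9

9.00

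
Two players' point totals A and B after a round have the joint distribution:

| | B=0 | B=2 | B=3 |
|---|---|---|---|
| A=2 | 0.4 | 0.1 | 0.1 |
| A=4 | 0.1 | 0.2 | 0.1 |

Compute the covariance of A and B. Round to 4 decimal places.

E[A] = 2.8,  E[B] = 1.2
E[AB] = 3.8
Cov(A,B) = E[AB] − E[A]E[B] = 3.8 − (2.8)(1.2) = 0.44

0.4400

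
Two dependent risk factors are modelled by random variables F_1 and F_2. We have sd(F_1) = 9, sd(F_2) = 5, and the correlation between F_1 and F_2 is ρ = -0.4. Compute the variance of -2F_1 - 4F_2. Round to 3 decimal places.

Var(F_1) = (9)² = 81;  Var(F_2) = (5)² = 25
Cov(F_1,F_2) = ρ·sd(F_1)·sd(F_2) = -0.4·9·5 = -18
Var(-2F_1 - 4F_2) = (-2)²·Var(F_1) + (-4)²·Var(F_2) + 2·(-2)·(-4)·Cov(F_1,F_2)
= 4·81 + 16·25 + 16·-18 = 436

436.000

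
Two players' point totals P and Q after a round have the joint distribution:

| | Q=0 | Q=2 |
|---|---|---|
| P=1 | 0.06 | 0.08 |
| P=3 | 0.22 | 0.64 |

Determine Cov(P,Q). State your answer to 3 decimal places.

0.083

E[P] = 2.72,  E[Q] = 1.44
E[PQ] = 4
Cov(P,Q) = E[PQ] − E[P]E[Q] = 4 − (2.72)(1.44) = 0.0832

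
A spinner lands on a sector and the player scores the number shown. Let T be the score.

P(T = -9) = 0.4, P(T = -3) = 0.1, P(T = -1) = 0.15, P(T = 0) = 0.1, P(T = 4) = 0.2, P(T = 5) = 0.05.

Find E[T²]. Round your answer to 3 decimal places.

37.900

E[T²] = (-9)²(0.4) + (-3)²(0.1) + (-1)²(0.15) + (0)²(0.1) + (4)²(0.2) + (5)²(0.05) = 37.9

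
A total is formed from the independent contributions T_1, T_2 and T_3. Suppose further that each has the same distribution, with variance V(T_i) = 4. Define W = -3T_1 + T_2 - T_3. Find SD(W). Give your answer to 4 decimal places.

By independence, V(W) = (-3)²V(T_1) + (1)²V(T_2) + (-1)²V(T_3)
= (-3)²·4 + (1)²·4 + (-1)²·4 = 44
SD(W) = √44 ≈ 6.6332

6.6332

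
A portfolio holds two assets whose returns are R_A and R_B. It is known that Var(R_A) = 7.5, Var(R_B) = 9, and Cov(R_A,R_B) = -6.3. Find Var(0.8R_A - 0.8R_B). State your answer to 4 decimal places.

18.6240

Var(0.8R_A - 0.8R_B) = (0.8)²·Var(R_A) + (-0.8)²·Var(R_B) + 2·(0.8)·(-0.8)·Cov(R_A,R_B)
= 0.64·7.5 + 0.64·9 + -1.28·-6.3 = 18.624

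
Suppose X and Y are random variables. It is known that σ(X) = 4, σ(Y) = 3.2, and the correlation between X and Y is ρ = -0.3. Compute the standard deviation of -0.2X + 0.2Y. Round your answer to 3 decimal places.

1.165

V(X) = (4)² = 16;  V(Y) = (3.2)² = 10.24
cov(X,Y) = ρ·σ(X)·σ(Y) = -0.3·4·3.2 = -3.84
V(-0.2X + 0.2Y) = (-0.2)²·V(X) + (0.2)²·V(Y) + 2·(-0.2)·(0.2)·cov(X,Y)
= 0.04·16 + 0.04·10.24 + -0.08·-3.84 = 1.3568
σ(-0.2X + 0.2Y) = √1.3568 ≈ 1.165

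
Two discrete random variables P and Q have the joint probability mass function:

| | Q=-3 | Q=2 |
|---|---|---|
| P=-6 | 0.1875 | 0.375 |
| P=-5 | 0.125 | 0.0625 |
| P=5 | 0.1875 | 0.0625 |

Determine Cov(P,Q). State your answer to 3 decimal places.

E[P] = -3.0625,  E[Q] = -0.5
E[PQ] = -2.0625
Cov(P,Q) = E[PQ] − E[P]E[Q] = -2.0625 − (-3.0625)(-0.5) = -3.59375

-3.594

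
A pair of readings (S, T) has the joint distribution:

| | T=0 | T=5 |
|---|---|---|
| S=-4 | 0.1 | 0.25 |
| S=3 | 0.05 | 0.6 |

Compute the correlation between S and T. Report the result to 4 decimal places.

E[S] = 0.55,  E[T] = 4.25
E[ST] = 4
Cov(S,T) = E[ST] − E[S]E[T] = 4 − (0.55)(4.25) = 1.6625
Var(S) = 11.1475,  Var(T) = 3.1875
ρ = 1.6625 / √(11.1475·3.1875) ≈ 0.2789

0.2789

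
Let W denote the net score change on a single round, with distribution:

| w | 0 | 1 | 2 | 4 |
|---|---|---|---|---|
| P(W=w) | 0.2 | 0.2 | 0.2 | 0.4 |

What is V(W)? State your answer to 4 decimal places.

E[W] = (0)(0.2) + (1)(0.2) + (2)(0.2) + (4)(0.4) = 2.2
E[W²] = (0)²(0.2) + (1)²(0.2) + (2)²(0.2) + (4)²(0.4) = 7.4
V(W) = E[W²] − (E[W])² = 7.4 − (2.2)² = 2.56

2.5600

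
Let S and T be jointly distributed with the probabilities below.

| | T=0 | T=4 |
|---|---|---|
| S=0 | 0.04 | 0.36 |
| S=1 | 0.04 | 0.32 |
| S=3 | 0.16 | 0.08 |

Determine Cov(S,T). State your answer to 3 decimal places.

E[S] = 1.08,  E[T] = 3.04
E[ST] = 2.24
Cov(S,T) = E[ST] − E[S]E[T] = 2.24 − (1.08)(3.04) = -1.0432

-1.043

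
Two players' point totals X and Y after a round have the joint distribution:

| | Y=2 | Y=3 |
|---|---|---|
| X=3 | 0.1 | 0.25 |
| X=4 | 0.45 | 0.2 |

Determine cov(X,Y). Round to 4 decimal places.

-0.0925

E[X] = 3.65,  E[Y] = 2.45
E[XY] = 8.85
cov(X,Y) = E[XY] − E[X]E[Y] = 8.85 − (3.65)(2.45) = -0.0925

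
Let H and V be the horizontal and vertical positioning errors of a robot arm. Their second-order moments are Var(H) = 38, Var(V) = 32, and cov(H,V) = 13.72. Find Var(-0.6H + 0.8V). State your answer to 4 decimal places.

20.9888

Var(-0.6H + 0.8V) = (-0.6)²·Var(H) + (0.8)²·Var(V) + 2·(-0.6)·(0.8)·cov(H,V)
= 0.36·38 + 0.64·32 + -0.96·13.72 = 20.9888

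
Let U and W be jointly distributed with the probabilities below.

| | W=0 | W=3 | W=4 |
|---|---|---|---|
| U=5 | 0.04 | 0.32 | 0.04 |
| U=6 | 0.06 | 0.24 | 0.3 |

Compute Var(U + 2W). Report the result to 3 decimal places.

E[U] = 5.6,  E[W] = 3.04,  E[UW] = 17.12
Var(U) = 31.6 − (5.6)² = 0.24;  Var(W) = 10.48 − (3.04)² = 1.2384
Cov(U,W) = 17.12 − (5.6)(3.04) = 0.096
Var(U + 2W) = (1)²·0.24 + (2)²·1.2384 + 2·(1)·(2)·0.096 = 5.5776

5.578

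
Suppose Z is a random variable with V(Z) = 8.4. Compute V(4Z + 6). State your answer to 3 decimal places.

V(4Z + 6) = (4)²·V(Z) = 16·8.4 = 134.4

134.400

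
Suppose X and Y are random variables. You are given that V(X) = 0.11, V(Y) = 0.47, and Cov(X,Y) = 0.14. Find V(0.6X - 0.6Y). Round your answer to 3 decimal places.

0.108

V(0.6X - 0.6Y) = (0.6)²·V(X) + (-0.6)²·V(Y) + 2·(0.6)·(-0.6)·Cov(X,Y)
= 0.36·0.11 + 0.36·0.47 + -0.72·0.14 = 0.108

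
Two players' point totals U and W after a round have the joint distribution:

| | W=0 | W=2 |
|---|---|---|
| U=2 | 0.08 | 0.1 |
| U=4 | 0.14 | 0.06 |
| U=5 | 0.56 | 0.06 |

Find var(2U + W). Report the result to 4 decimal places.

E[U] = 4.26,  E[W] = 0.44,  E[UW] = 1.48
var(U) = 19.42 − (4.26)² = 1.2724;  var(W) = 0.88 − (0.44)² = 0.6864
Cov(U,W) = 1.48 − (4.26)(0.44) = -0.3944
var(2U + W) = (2)²·1.2724 + (1)²·0.6864 + 2·(2)·(1)·-0.3944 = 4.1984

4.1984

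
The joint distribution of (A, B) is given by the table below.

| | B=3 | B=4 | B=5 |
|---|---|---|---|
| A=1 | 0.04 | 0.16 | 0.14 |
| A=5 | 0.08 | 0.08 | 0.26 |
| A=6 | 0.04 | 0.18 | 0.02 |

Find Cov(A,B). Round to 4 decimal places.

E[A] = 3.88,  E[B] = 4.26
E[AB] = 16.4
Cov(A,B) = E[AB] − E[A]E[B] = 16.4 − (3.88)(4.26) = -0.1288

-0.1288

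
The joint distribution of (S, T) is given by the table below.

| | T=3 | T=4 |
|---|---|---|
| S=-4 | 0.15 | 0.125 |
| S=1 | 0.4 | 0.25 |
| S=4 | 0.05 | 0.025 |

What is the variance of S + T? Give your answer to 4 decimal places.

E[S] = -0.15,  E[T] = 3.4,  E[ST] = -0.6
Var(S) = 6.25 − (-0.15)² = 6.2275;  Var(T) = 11.8 − (3.4)² = 0.24
Cov(S,T) = -0.6 − (-0.15)(3.4) = -0.09
Var(S + T) = (1)²·6.2275 + (1)²·0.24 + 2·(1)·(1)·-0.09 = 6.2875

6.2875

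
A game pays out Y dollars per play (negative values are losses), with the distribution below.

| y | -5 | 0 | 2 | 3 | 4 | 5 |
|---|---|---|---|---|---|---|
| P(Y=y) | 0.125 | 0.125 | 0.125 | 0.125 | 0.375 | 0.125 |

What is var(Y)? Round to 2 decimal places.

9.36

E[Y] = (-5)(0.125) + (0)(0.125) + (2)(0.125) + (3)(0.125) + (4)(0.375) + (5)(0.125) = 2.125
E[Y²] = (-5)²(0.125) + (0)²(0.125) + (2)²(0.125) + (3)²(0.125) + (4)²(0.375) + (5)²(0.125) = 13.875
var(Y) = E[Y²] − (E[Y])² = 13.875 − (2.125)² = 9.359375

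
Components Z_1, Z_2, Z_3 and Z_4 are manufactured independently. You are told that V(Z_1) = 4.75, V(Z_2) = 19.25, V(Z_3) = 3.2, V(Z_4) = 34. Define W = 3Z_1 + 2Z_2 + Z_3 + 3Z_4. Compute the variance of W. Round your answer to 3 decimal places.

428.950

By independence, V(W) = (3)²V(Z_1) + (2)²V(Z_2) + (1)²V(Z_3) + (3)²V(Z_4)
= (3)²·4.75 + (2)²·19.25 + (1)²·3.2 + (3)²·34 = 428.95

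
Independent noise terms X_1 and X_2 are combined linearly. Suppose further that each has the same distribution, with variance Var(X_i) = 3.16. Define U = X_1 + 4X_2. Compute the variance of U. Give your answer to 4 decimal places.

By independence, Var(U) = (1)²Var(X_1) + (4)²Var(X_2)
= (1)²·3.16 + (4)²·3.16 = 53.72

53.7200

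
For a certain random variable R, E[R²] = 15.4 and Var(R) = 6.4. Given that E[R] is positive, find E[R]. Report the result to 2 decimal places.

3.00

(E[R])² = E[R²] − Var(R) = 15.4 − 6.4 = 9
E[R] = √9 = 3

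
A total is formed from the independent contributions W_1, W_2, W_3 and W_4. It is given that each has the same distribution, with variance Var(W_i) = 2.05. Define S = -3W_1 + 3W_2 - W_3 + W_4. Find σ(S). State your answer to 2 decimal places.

By independence, Var(S) = (-3)²Var(W_1) + (3)²Var(W_2) + (-1)²Var(W_3) + (1)²Var(W_4)
= (-3)²·2.05 + (3)²·2.05 + (-1)²·2.05 + (1)²·2.05 = 41
σ(S) = √41 ≈ 6.40

6.40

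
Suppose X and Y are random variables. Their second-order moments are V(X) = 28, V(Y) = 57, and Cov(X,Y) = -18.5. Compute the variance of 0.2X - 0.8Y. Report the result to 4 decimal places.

V(0.2X - 0.8Y) = (0.2)²·V(X) + (-0.8)²·V(Y) + 2·(0.2)·(-0.8)·Cov(X,Y)
= 0.04·28 + 0.64·57 + -0.32·-18.5 = 43.52

43.5200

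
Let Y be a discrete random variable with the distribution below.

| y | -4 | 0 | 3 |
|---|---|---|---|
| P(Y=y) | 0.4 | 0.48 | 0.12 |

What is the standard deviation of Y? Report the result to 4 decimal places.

2.4377

E[Y] = (-4)(0.4) + (0)(0.48) + (3)(0.12) = -1.24
E[Y²] = (-4)²(0.4) + (0)²(0.48) + (3)²(0.12) = 7.48
var(Y) = E[Y²] − (E[Y])² = 7.48 − (-1.24)² = 5.9424
σ(Y) = √5.9424 ≈ 2.4377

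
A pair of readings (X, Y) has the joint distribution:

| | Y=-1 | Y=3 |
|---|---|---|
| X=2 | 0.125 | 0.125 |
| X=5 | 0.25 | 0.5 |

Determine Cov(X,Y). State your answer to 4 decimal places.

0.3750

E[X] = 4.25,  E[Y] = 1.5
E[XY] = 6.75
Cov(X,Y) = E[XY] − E[X]E[Y] = 6.75 − (4.25)(1.5) = 0.375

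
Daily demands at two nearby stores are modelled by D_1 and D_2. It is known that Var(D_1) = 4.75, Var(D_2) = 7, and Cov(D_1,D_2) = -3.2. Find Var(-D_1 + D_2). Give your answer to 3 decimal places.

Var(-D_1 + D_2) = (-1)²·Var(D_1) + (1)²·Var(D_2) + 2·(-1)·(1)·Cov(D_1,D_2)
= 1·4.75 + 1·7 + -2·-3.2 = 18.15

18.150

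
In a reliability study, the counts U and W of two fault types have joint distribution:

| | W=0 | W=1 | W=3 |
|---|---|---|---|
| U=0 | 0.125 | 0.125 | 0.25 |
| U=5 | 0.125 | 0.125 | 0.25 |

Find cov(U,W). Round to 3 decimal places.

0.000

E[U] = 2.5,  E[W] = 1.75
E[UW] = 4.375
cov(U,W) = E[UW] − E[U]E[W] = 4.375 − (2.5)(1.75) = 0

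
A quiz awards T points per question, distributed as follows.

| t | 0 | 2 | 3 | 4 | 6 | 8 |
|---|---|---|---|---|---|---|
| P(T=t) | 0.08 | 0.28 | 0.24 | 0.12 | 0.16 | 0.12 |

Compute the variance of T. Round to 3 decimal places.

5.098

E[T] = (0)(0.08) + (2)(0.28) + (3)(0.24) + (4)(0.12) + (6)(0.16) + (8)(0.12) = 3.68
E[T²] = (0)²(0.08) + (2)²(0.28) + (3)²(0.24) + (4)²(0.12) + (6)²(0.16) + (8)²(0.12) = 18.64
Var(T) = E[T²] − (E[T])² = 18.64 − (3.68)² = 5.0976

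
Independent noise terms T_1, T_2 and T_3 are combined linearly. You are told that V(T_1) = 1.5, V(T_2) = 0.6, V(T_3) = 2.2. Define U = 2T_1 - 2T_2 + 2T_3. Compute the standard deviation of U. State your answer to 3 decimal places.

4.147

By independence, V(U) = (2)²V(T_1) + (-2)²V(T_2) + (2)²V(T_3)
= (2)²·1.5 + (-2)²·0.6 + (2)²·2.2 = 17.2
σ(U) = √17.2 ≈ 4.147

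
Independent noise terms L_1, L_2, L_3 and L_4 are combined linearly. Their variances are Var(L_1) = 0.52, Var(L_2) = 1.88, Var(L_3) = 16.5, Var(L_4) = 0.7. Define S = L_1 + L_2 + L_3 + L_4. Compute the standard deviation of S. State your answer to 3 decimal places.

By independence, Var(S) = (1)²Var(L_1) + (1)²Var(L_2) + (1)²Var(L_3) + (1)²Var(L_4)
= (1)²·0.52 + (1)²·1.88 + (1)²·16.5 + (1)²·0.7 = 19.6
SD(S) = √19.6 ≈ 4.427

4.427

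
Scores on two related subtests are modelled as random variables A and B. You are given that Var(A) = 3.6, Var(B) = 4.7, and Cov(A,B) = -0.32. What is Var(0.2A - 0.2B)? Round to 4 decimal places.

0.3576

Var(0.2A - 0.2B) = (0.2)²·Var(A) + (-0.2)²·Var(B) + 2·(0.2)·(-0.2)·Cov(A,B)
= 0.04·3.6 + 0.04·4.7 + -0.08·-0.32 = 0.3576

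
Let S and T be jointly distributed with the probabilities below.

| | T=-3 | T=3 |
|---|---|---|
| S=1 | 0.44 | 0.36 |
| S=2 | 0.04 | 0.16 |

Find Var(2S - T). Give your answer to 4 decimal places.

8.2816

E[S] = 1.2,  E[T] = 0.12,  E[ST] = 0.48
Var(S) = 1.6 − (1.2)² = 0.16;  Var(T) = 9 − (0.12)² = 8.9856
Cov(S,T) = 0.48 − (1.2)(0.12) = 0.336
Var(2S - T) = (2)²·0.16 + (-1)²·8.9856 + 2·(2)·(-1)·0.336 = 8.2816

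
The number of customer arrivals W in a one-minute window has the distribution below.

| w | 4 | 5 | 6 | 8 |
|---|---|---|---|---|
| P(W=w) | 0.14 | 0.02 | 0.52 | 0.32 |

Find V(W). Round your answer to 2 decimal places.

1.74

E[W] = (4)(0.14) + (5)(0.02) + (6)(0.52) + (8)(0.32) = 6.34
E[W²] = (4)²(0.14) + (5)²(0.02) + (6)²(0.52) + (8)²(0.32) = 41.94
V(W) = E[W²] − (E[W])² = 41.94 − (6.34)² = 1.7444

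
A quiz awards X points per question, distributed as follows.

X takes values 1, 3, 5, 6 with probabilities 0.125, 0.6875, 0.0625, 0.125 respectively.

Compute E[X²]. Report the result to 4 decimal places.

12.3750

E[X²] = (1)²(0.125) + (3)²(0.6875) + (5)²(0.0625) + (6)²(0.125) = 12.375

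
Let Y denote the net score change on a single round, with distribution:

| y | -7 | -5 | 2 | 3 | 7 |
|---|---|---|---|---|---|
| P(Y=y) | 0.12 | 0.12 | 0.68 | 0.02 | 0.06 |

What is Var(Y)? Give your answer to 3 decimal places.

14.560

E[Y] = (-7)(0.12) + (-5)(0.12) + (2)(0.68) + (3)(0.02) + (7)(0.06) = 0.4
E[Y²] = (-7)²(0.12) + (-5)²(0.12) + (2)²(0.68) + (3)²(0.02) + (7)²(0.06) = 14.72
Var(Y) = E[Y²] − (E[Y])² = 14.72 − (0.4)² = 14.56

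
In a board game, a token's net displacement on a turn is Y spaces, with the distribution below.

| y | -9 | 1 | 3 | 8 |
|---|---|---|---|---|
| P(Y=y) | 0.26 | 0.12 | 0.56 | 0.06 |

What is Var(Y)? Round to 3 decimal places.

30.056

E[Y] = (-9)(0.26) + (1)(0.12) + (3)(0.56) + (8)(0.06) = -0.06
E[Y²] = (-9)²(0.26) + (1)²(0.12) + (3)²(0.56) + (8)²(0.06) = 30.06
Var(Y) = E[Y²] − (E[Y])² = 30.06 − (-0.06)² = 30.0564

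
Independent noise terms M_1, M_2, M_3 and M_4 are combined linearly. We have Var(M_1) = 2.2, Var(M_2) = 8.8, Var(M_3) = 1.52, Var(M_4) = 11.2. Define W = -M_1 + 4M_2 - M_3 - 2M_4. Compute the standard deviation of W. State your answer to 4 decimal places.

By independence, Var(W) = (-1)²Var(M_1) + (4)²Var(M_2) + (-1)²Var(M_3) + (-2)²Var(M_4)
= (-1)²·2.2 + (4)²·8.8 + (-1)²·1.52 + (-2)²·11.2 = 189.32
SD(W) = √189.32 ≈ 13.7594

13.7594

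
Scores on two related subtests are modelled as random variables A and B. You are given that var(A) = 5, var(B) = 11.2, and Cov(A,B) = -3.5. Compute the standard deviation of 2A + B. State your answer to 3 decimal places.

var(2A + B) = (2)²·var(A) + (1)²·var(B) + 2·(2)·(1)·Cov(A,B)
= 4·5 + 1·11.2 + 4·-3.5 = 17.2
SD(2A + B) = √17.2 ≈ 4.147

4.147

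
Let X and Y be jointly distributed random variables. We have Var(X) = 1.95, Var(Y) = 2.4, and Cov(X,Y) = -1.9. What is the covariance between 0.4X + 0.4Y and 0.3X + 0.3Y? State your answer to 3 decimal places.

Cov(0.4X + 0.4Y, 0.3X + 0.3Y) = (0.4)(0.3)Var(X) + (0.4)(0.3)Var(Y) + [(0.4)(0.3) + (0.4)(0.3)]Cov(X,Y)
= 0.12·1.95 + 0.12·2.4 + 0.24·-1.9 = 0.066

0.066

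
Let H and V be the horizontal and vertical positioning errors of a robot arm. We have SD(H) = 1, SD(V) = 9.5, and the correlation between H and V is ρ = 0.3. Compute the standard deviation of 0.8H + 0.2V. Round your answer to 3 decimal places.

2.272

Var(H) = (1)² = 1;  Var(V) = (9.5)² = 90.25
cov(H,V) = ρ·SD(H)·SD(V) = 0.3·1·9.5 = 2.85
Var(0.8H + 0.2V) = (0.8)²·Var(H) + (0.2)²·Var(V) + 2·(0.8)·(0.2)·cov(H,V)
= 0.64·1 + 0.04·90.25 + 0.32·2.85 = 5.162
SD(0.8H + 0.2V) = √5.162 ≈ 2.272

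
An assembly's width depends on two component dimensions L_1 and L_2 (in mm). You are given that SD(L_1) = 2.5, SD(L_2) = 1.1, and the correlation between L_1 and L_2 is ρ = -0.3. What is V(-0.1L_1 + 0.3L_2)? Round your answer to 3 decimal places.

V(L_1) = (2.5)² = 6.25;  V(L_2) = (1.1)² = 1.21
Cov(L_1,L_2) = ρ·SD(L_1)·SD(L_2) = -0.3·2.5·1.1 = -0.825
V(-0.1L_1 + 0.3L_2) = (-0.1)²·V(L_1) + (0.3)²·V(L_2) + 2·(-0.1)·(0.3)·Cov(L_1,L_2)
= 0.01·6.25 + 0.09·1.21 + -0.06·-0.825 = 0.2209

0.221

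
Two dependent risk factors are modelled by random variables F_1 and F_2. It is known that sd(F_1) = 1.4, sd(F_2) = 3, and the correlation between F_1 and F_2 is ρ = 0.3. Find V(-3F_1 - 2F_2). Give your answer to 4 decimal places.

V(F_1) = (1.4)² = 1.96;  V(F_2) = (3)² = 9
cov(F_1,F_2) = ρ·sd(F_1)·sd(F_2) = 0.3·1.4·3 = 1.26
V(-3F_1 - 2F_2) = (-3)²·V(F_1) + (-2)²·V(F_2) + 2·(-3)·(-2)·cov(F_1,F_2)
= 9·1.96 + 4·9 + 12·1.26 = 68.76

68.7600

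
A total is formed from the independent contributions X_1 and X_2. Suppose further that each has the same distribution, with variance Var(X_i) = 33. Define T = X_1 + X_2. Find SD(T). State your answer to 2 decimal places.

By independence, Var(T) = (1)²Var(X_1) + (1)²Var(X_2)
= (1)²·33 + (1)²·33 = 66
SD(T) = √66 ≈ 8.12

8.12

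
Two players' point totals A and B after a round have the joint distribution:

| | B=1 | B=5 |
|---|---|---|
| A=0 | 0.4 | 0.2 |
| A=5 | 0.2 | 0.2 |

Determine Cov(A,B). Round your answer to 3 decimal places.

0.800

E[A] = 2,  E[B] = 2.6
E[AB] = 6
Cov(A,B) = E[AB] − E[A]E[B] = 6 − (2)(2.6) = 0.8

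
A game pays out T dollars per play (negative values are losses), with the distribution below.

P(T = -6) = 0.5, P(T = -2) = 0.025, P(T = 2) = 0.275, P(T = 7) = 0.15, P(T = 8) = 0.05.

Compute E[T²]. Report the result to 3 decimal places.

29.750

E[T²] = (-6)²(0.5) + (-2)²(0.025) + (2)²(0.275) + (7)²(0.15) + (8)²(0.05) = 29.75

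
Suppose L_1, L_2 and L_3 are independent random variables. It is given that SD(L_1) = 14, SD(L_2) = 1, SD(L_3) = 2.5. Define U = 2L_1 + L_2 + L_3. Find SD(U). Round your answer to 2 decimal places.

var(L_1) = 196, var(L_2) = 1, var(L_3) = 6.25
By independence, var(U) = (2)²var(L_1) + (1)²var(L_2) + (1)²var(L_3)
= (2)²·196 + (1)²·1 + (1)²·6.25 = 791.25
SD(U) = √791.25 ≈ 28.13

28.13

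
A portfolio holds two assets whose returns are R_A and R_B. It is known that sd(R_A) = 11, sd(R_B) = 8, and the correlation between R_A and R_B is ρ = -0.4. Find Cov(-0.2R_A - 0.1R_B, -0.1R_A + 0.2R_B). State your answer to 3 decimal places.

2.196

Var(R_A) = (11)² = 121;  Var(R_B) = (8)² = 64
Cov(R_A,R_B) = ρ·sd(R_A)·sd(R_B) = -0.4·11·8 = -35.2
Cov(-0.2R_A - 0.1R_B, -0.1R_A + 0.2R_B) = (-0.2)(-0.1)Var(R_A) + (-0.1)(0.2)Var(R_B) + [(-0.2)(0.2) + (-0.1)(-0.1)]Cov(R_A,R_B)
= 0.02·121 + -0.02·64 + -0.03·-35.2 = 2.196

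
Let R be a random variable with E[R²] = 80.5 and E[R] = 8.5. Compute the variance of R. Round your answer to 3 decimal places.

Var(R) = 80.5 − (8.5)² = 8.25

8.250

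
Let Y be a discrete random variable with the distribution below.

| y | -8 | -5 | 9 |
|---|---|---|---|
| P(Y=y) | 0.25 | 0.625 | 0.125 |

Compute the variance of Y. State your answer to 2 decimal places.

25.75

E[Y] = (-8)(0.25) + (-5)(0.625) + (9)(0.125) = -4
E[Y²] = (-8)²(0.25) + (-5)²(0.625) + (9)²(0.125) = 41.75
V(Y) = E[Y²] − (E[Y])² = 41.75 − (-4)² = 25.75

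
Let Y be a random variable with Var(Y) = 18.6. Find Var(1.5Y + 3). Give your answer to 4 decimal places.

41.8500

Var(1.5Y + 3) = (1.5)²·Var(Y) = 2.25·18.6 = 41.85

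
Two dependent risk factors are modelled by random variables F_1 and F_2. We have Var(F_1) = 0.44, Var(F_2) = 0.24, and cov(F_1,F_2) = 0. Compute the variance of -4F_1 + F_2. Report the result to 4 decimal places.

7.2800

Var(-4F_1 + F_2) = (-4)²·Var(F_1) + (1)²·Var(F_2) + 2·(-4)·(1)·cov(F_1,F_2)
= 16·0.44 + 1·0.24 + -8·0 = 7.28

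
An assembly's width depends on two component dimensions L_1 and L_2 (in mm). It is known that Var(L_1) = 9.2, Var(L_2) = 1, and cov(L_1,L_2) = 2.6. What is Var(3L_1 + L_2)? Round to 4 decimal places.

99.4000

Var(3L_1 + L_2) = (3)²·Var(L_1) + (1)²·Var(L_2) + 2·(3)·(1)·cov(L_1,L_2)
= 9·9.2 + 1·1 + 6·2.6 = 99.4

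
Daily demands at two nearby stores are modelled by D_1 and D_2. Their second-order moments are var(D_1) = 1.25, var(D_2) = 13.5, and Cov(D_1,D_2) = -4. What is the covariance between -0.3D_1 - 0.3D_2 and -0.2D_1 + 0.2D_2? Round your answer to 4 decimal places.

-0.7350

Cov(-0.3D_1 - 0.3D_2, -0.2D_1 + 0.2D_2) = (-0.3)(-0.2)var(D_1) + (-0.3)(0.2)var(D_2) + [(-0.3)(0.2) + (-0.3)(-0.2)]Cov(D_1,D_2)
= 0.06·1.25 + -0.06·13.5 + 0·-4 = -0.735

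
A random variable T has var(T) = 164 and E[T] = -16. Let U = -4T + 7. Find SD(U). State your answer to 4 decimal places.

var(-4T + 7) = (-4)²·164 = 2624
SD(U) = √2624 ≈ 51.2250

51.2250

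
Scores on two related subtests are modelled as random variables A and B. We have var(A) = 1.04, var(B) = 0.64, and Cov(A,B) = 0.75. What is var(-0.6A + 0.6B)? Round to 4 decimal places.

0.0648

var(-0.6A + 0.6B) = (-0.6)²·var(A) + (0.6)²·var(B) + 2·(-0.6)·(0.6)·Cov(A,B)
= 0.36·1.04 + 0.36·0.64 + -0.72·0.75 = 0.0648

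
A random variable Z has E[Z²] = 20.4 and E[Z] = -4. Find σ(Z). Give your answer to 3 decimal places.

var(Z) = 20.4 − (-4)² = 4.4
σ(Z) = √4.4 ≈ 2.098

2.098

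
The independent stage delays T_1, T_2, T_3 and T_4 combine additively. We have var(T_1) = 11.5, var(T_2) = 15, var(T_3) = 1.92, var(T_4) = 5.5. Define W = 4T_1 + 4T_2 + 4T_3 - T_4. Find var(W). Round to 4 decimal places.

460.2200

By independence, var(W) = (4)²var(T_1) + (4)²var(T_2) + (4)²var(T_3) + (-1)²var(T_4)
= (4)²·11.5 + (4)²·15 + (4)²·1.92 + (-1)²·5.5 = 460.22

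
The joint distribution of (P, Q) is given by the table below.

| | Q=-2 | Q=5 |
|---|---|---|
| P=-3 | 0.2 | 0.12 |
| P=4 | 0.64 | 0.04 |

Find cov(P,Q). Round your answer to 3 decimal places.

E[P] = 1.76,  E[Q] = -0.88
E[PQ] = -4.92
cov(P,Q) = E[PQ] − E[P]E[Q] = -4.92 − (1.76)(-0.88) = -3.3712

-3.371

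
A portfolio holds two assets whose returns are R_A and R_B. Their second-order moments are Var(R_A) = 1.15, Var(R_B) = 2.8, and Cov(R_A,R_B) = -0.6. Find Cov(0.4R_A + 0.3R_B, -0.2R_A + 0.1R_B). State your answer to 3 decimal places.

Cov(0.4R_A + 0.3R_B, -0.2R_A + 0.1R_B) = (0.4)(-0.2)Var(R_A) + (0.3)(0.1)Var(R_B) + [(0.4)(0.1) + (0.3)(-0.2)]Cov(R_A,R_B)
= -0.08·1.15 + 0.03·2.8 + -0.02·-0.6 = 0.004

0.004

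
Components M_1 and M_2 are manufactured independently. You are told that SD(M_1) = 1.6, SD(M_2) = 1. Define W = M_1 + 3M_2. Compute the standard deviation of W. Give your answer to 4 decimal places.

Var(M_1) = 2.56, Var(M_2) = 1
By independence, Var(W) = (1)²Var(M_1) + (3)²Var(M_2)
= (1)²·2.56 + (3)²·1 = 11.56
SD(W) = √11.56 ≈ 3.4000

3.4000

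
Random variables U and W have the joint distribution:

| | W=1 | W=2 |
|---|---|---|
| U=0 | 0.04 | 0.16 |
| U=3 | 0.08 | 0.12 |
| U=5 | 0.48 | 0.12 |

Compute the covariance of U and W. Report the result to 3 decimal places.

E[U] = 3.6,  E[W] = 1.4
E[UW] = 4.56
Cov(U,W) = E[UW] − E[U]E[W] = 4.56 − (3.6)(1.4) = -0.48

-0.480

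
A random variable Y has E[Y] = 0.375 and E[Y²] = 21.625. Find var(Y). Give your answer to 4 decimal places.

21.4844

var(Y) = 21.625 − (0.375)² = 21.484375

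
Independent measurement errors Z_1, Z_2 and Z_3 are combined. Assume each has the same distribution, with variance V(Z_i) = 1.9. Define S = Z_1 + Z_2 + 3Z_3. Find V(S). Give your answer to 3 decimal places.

20.900

By independence, V(S) = (1)²V(Z_1) + (1)²V(Z_2) + (3)²V(Z_3)
= (1)²·1.9 + (1)²·1.9 + (3)²·1.9 = 20.9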